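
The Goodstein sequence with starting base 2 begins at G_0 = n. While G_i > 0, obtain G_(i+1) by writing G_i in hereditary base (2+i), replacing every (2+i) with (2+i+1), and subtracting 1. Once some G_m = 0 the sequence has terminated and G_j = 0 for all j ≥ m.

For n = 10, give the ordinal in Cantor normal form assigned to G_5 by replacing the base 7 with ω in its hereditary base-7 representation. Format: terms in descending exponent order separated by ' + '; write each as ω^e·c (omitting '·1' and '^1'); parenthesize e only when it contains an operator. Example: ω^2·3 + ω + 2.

ω^ω·5 + ω^5·5 + ω^4·5 + ω^3·5 + ω^2·5 + ω·5 + 4

G_0=10  [base 2] 2^(2 + 1) + 2  →[2↦3]→  3^(3 + 1) + 3 = 84  −1 ⇒ G_1=83
G_1=83  [base 3] 3^(3 + 1) + 2  →[3↦4]→  4^(4 + 1) + 2 = 1026  −1 ⇒ G_2=1025
G_2=1025  [base 4] 4^(4 + 1) + 1  →[4↦5]→  5^(5 + 1) + 1 = 15626  −1 ⇒ G_3=15625
G_3=15625  [base 5] 5^(5 + 1)  →[5↦6]→  6^(6 + 1) = 279936  −1 ⇒ G_4=279935
G_4=279935  [base 6] 5·6^6 + 5·6^5 + 5·6^4 + 5·6^3 + 5·6^2 + 5·6 + 5  →[6↦7]→  5·7^7 + 5·7^5 + 5·7^4 + 5·7^3 + 5·7^2 + 5·7 + 5 = 4215755  −1 ⇒ G_5=4215754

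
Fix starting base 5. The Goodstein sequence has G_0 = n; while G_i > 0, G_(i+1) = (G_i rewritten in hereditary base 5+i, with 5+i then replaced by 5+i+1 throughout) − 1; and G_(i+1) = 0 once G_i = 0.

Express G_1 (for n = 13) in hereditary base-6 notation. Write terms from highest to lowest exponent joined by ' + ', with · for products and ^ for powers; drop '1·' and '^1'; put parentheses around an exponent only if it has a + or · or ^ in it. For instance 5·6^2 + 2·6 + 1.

2·6 + 2

(0) 13|_5 = 2·5 + 3 ↦ 2·6 + 3|_6 = 15 ⇒ 14
(1) 14|_6 = 2·6 + 2 ↦ 2·7 + 2|_7 = 16 ⇒ 15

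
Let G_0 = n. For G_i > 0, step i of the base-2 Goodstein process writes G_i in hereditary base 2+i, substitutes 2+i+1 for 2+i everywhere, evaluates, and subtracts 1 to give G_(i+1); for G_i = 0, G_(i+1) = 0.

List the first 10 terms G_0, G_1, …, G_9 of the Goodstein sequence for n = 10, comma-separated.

base 2: 10 = 2^(2 + 1) + 2; at 3: 3^(3 + 1) + 3 = 84; next = 83
base 3: 83 = 3^(3 + 1) + 2; at 4: 4^(4 + 1) + 2 = 1026; next = 1025
base 4: 1025 = 4^(4 + 1) + 1; at 5: 5^(5 + 1) + 1 = 15626; next = 15625
base 5: 15625 = 5^(5 + 1); at 6: 6^(6 + 1) = 279936; next = 279935
base 6: 279935 = 5·6^6 + 5·6^5 + 5·6^4 + 5·6^3 + 5·6^2 + 5·6 + 5; at 7: 5·7^7 + 5·7^5 + 5·7^4 + 5·7^3 + 5·7^2 + 5·7 + 5 = 4215755; next = 4215754
base 7: 4215754 = 5·7^7 + 5·7^5 + 5·7^4 + 5·7^3 + 5·7^2 + 5·7 + 4; at 8: 5·8^8 + 5·8^5 + 5·8^4 + 5·8^3 + 5·8^2 + 5·8 + 4 = 84073324; next = 84073323
base 8: 84073323 = 5·8^8 + 5·8^5 + 5·8^4 + 5·8^3 + 5·8^2 + 5·8 + 3; at 9: 5·9^9 + 5·9^5 + 5·9^4 + 5·9^3 + 5·9^2 + 5·9 + 3 = 1937434593; next = 1937434592
base 9: 1937434592 = 5·9^9 + 5·9^5 + 5·9^4 + 5·9^3 + 5·9^2 + 5·9 + 2; at 10: 5·10^10 + 5·10^5 + 5·10^4 + 5·10^3 + 5·10^2 + 5·10 + 2 = 50000555552; next = 50000555551
base 10: 50000555551 = 5·10^10 + 5·10^5 + 5·10^4 + 5·10^3 + 5·10^2 + 5·10 + 1; at 11: 5·11^11 + 5·11^5 + 5·11^4 + 5·11^3 + 5·11^2 + 5·11 + 1 = 1426559238831; next = 1426559238830

10, 83, 1025, 15625, 279935, 4215754, 84073323, 1937434592, 50000555551, 1426559238830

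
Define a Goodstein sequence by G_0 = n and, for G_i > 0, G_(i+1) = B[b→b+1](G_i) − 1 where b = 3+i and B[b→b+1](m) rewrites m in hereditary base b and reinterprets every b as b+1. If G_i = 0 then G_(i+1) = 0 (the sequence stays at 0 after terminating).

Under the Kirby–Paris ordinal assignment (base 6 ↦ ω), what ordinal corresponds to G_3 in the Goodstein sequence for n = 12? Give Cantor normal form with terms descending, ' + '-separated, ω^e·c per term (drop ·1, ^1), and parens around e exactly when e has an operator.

ω^2 + 1

base 3: 12 = 3^2 + 3; at 4: 4^2 + 4 = 20; next = 19
base 4: 19 = 4^2 + 3; at 5: 5^2 + 3 = 28; next = 27
base 5: 27 = 5^2 + 2; at 6: 6^2 + 2 = 38; next = 37
base 6: 37 = 6^2 + 1; at 7: 7^2 + 1 = 50; next = 49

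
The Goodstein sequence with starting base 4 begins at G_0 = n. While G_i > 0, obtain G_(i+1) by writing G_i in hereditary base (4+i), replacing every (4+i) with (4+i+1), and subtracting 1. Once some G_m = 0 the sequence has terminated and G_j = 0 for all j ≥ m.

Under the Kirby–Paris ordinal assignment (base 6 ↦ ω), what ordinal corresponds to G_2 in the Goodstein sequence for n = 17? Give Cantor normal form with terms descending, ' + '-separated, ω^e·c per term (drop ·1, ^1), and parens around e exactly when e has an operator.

ω·5 + 5

base 4: 17 = 4^2 + 1; at 5: 5^2 + 1 = 26; next = 25
base 5: 25 = 5^2; at 6: 6^2 = 36; next = 35
base 6: 35 = 5·6 + 5; at 7: 5·7 + 5 = 40; next = 39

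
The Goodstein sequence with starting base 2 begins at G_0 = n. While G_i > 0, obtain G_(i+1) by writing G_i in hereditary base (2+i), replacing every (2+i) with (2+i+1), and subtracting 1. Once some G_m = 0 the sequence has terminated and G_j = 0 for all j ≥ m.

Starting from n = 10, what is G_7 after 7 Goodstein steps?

1937434592

[0] 10 ≡ 2^(2 + 1) + 2 (base 2). Lift 3: 84. −1: 83.
[1] 83 ≡ 3^(3 + 1) + 2 (base 3). Lift 4: 1026. −1: 1025.
[2] 1025 ≡ 4^(4 + 1) + 1 (base 4). Lift 5: 15626. −1: 15625.
[3] 15625 ≡ 5^(5 + 1) (base 5). Lift 6: 279936. −1: 279935.
[4] 279935 ≡ 5·6^6 + 5·6^5 + 5·6^4 + 5·6^3 + 5·6^2 + 5·6 + 5 (base 6). Lift 7: 4215755. −1: 4215754.
[5] 4215754 ≡ 5·7^7 + 5·7^5 + 5·7^4 + 5·7^3 + 5·7^2 + 5·7 + 4 (base 7). Lift 8: 84073324. −1: 84073323.
[6] 84073323 ≡ 5·8^8 + 5·8^5 + 5·8^4 + 5·8^3 + 5·8^2 + 5·8 + 3 (base 8). Lift 9: 1937434593. −1: 1937434592.
[7] 1937434592 ≡ 5·9^9 + 5·9^5 + 5·9^4 + 5·9^3 + 5·9^2 + 5·9 + 2 (base 9). Lift 10: 50000555552. −1: 50000555551.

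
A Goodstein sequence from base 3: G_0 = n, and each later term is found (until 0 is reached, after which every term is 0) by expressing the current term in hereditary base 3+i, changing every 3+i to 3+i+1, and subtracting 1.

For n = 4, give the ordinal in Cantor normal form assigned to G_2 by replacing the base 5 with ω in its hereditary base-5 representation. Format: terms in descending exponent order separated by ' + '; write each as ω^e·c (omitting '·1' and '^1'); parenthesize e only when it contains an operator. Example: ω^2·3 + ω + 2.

i=0: 4 = 3 + 1 (b=3); 3→4: 4 + 1 = 5; 5−1 = 4
i=1: 4 = 4 (b=4); 4→5: 5 = 5; 5−1 = 4

4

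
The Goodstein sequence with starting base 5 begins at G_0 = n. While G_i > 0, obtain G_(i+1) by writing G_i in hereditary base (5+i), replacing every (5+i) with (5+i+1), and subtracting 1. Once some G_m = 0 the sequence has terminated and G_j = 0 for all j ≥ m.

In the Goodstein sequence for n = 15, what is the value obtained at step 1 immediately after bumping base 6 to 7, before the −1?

[0] 15 ≡ 3·5 (base 5). Lift 6: 18. −1: 17.
[1] 17 ≡ 2·6 + 5 (base 6). Lift 7: 19. −1: 18.

19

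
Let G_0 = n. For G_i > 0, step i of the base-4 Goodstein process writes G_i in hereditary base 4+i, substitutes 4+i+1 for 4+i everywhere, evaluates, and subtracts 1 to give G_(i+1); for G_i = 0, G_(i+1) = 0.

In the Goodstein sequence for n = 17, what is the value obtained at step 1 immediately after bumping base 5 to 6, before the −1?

36

G_0=17  [base 4] 4^2 + 1  →[4↦5]→  5^2 + 1 = 26  −1 ⇒ G_1=25
G_1=25  [base 5] 5^2  →[5↦6]→  6^2 = 36  −1 ⇒ G_2=35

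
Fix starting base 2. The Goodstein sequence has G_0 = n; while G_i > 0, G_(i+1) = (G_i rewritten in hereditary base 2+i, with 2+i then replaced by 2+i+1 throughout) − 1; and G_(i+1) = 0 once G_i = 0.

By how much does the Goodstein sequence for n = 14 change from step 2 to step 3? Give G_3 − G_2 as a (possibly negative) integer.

17469

G_0 = 14. HB_2(14) = 2^(2 + 1) + 2^2 + 2. Bump = 111. G_1 = 110.
G_1 = 110. HB_3(110) = 3^(3 + 1) + 3^3 + 2. Bump = 1282. G_2 = 1281.
G_2 = 1281. HB_4(1281) = 4^(4 + 1) + 4^4 + 1. Bump = 18751. G_3 = 18750.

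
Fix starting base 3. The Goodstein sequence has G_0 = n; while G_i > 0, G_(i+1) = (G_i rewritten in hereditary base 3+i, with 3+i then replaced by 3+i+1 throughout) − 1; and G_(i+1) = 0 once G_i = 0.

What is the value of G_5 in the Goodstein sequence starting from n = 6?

G_0 = 6. HB_3(6) = 2·3. Bump = 8. G_1 = 7.
G_1 = 7. HB_4(7) = 4 + 3. Bump = 8. G_2 = 7.
G_2 = 7. HB_5(7) = 5 + 2. Bump = 8. G_3 = 7.
G_3 = 7. HB_6(7) = 6 + 1. Bump = 8. G_4 = 7.
G_4 = 7. HB_7(7) = 7. Bump = 8. G_5 = 7.
G_5 = 7. HB_8(7) = 7. Bump = 7. G_6 = 6.

7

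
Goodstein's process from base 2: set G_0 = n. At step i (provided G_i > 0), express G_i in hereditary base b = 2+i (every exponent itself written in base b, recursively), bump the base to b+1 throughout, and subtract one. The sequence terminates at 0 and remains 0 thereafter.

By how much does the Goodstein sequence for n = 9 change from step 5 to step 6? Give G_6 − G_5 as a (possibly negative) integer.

base 2: 9 = 2^(2 + 1) + 1; at 3: 3^(3 + 1) + 1 = 82; next = 81
base 3: 81 = 3^(3 + 1); at 4: 4^(4 + 1) = 1024; next = 1023
base 4: 1023 = 3·4^4 + 3·4^3 + 3·4^2 + 3·4 + 3; at 5: 3·5^5 + 3·5^3 + 3·5^2 + 3·5 + 3 = 9843; next = 9842
base 5: 9842 = 3·5^5 + 3·5^3 + 3·5^2 + 3·5 + 2; at 6: 3·6^6 + 3·6^3 + 3·6^2 + 3·6 + 2 = 140744; next = 140743
base 6: 140743 = 3·6^6 + 3·6^3 + 3·6^2 + 3·6 + 1; at 7: 3·7^7 + 3·7^3 + 3·7^2 + 3·7 + 1 = 2471827; next = 2471826
base 7: 2471826 = 3·7^7 + 3·7^3 + 3·7^2 + 3·7; at 8: 3·8^8 + 3·8^3 + 3·8^2 + 3·8 = 50333400; next = 50333399

47861573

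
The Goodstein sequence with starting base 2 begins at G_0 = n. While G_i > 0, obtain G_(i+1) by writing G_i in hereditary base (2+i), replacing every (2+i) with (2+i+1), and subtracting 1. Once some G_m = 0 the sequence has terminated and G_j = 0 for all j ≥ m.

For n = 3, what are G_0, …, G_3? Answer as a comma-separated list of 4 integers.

base 2: 3 = 2 + 1; at 3: 3 + 1 = 4; next = 3
base 3: 3 = 3; at 4: 4 = 4; next = 3
base 4: 3 = 3; at 5: 3 = 3; next = 2

3, 3, 3, 2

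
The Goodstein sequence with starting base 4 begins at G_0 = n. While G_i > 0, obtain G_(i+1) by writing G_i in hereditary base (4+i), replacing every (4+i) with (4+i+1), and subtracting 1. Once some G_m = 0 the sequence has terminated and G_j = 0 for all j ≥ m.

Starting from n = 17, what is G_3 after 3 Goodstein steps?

39

step 0: 17 = 4^2 + 1; sub 5 for 4: 5^2 + 1; = 26; G_1 = 26−1 = 25
step 1: 25 = 5^2; sub 6 for 5: 6^2; = 36; G_2 = 36−1 = 35
step 2: 35 = 5·6 + 5; sub 7 for 6: 5·7 + 5; = 40; G_3 = 40−1 = 39
step 3: 39 = 5·7 + 4; sub 8 for 7: 5·8 + 4; = 44; G_4 = 44−1 = 43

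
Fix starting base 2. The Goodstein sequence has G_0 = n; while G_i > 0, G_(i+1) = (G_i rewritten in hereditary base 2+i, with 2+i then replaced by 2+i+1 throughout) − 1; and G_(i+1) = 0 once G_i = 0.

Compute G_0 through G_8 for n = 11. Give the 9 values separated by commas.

11, 84, 1027, 15627, 279937, 5764801, 134217727, 2749609302, 70077777775

step 0: 11 = 2^(2 + 1) + 2 + 1; sub 3 for 2: 3^(3 + 1) + 3 + 1; = 85; G_1 = 85−1 = 84
step 1: 84 = 3^(3 + 1) + 3; sub 4 for 3: 4^(4 + 1) + 4; = 1028; G_2 = 1028−1 = 1027
step 2: 1027 = 4^(4 + 1) + 3; sub 5 for 4: 5^(5 + 1) + 3; = 15628; G_3 = 15628−1 = 15627
step 3: 15627 = 5^(5 + 1) + 2; sub 6 for 5: 6^(6 + 1) + 2; = 279938; G_4 = 279938−1 = 279937
step 4: 279937 = 6^(6 + 1) + 1; sub 7 for 6: 7^(7 + 1) + 1; = 5764802; G_5 = 5764802−1 = 5764801
step 5: 5764801 = 7^(7 + 1); sub 8 for 7: 8^(8 + 1); = 134217728; G_6 = 134217728−1 = 134217727
step 6: 134217727 = 7·8^8 + 7·8^7 + 7·8^6 + 7·8^5 + 7·8^4 + 7·8^3 + 7·8^2 + 7·8 + 7; sub 9 for 8: 7·9^9 + 7·9^7 + 7·9^6 + 7·9^5 + 7·9^4 + 7·9^3 + 7·9^2 + 7·9 + 7; = 2749609303; G_7 = 2749609303−1 = 2749609302
step 7: 2749609302 = 7·9^9 + 7·9^7 + 7·9^6 + 7·9^5 + 7·9^4 + 7·9^3 + 7·9^2 + 7·9 + 6; sub 10 for 9: 7·10^10 + 7·10^7 + 7·10^6 + 7·10^5 + 7·10^4 + 7·10^3 + 7·10^2 + 7·10 + 6; = 70077777776; G_8 = 70077777776−1 = 70077777775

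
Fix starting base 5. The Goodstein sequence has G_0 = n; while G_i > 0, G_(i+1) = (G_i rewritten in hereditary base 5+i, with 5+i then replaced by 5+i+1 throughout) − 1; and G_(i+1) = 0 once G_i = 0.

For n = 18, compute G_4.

i=0: 18 = 3·5 + 3 (b=5); 5→6: 3·6 + 3 = 21; 21−1 = 20
i=1: 20 = 3·6 + 2 (b=6); 6→7: 3·7 + 2 = 23; 23−1 = 22
i=2: 22 = 3·7 + 1 (b=7); 7→8: 3·8 + 1 = 25; 25−1 = 24
i=3: 24 = 3·8 (b=8); 8→9: 3·9 = 27; 27−1 = 26
i=4: 26 = 2·9 + 8 (b=9); 9→10: 2·10 + 8 = 28; 28−1 = 27

26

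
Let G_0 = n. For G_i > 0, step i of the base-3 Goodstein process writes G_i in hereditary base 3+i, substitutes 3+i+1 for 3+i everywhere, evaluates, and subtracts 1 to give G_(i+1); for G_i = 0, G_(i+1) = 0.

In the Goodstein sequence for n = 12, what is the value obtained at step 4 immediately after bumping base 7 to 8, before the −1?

G_0 = 12. HB_3(12) = 3^2 + 3. Bump = 20. G_1 = 19.
G_1 = 19. HB_4(19) = 4^2 + 3. Bump = 28. G_2 = 27.
G_2 = 27. HB_5(27) = 5^2 + 2. Bump = 38. G_3 = 37.
G_3 = 37. HB_6(37) = 6^2 + 1. Bump = 50. G_4 = 49.
G_4 = 49. HB_7(49) = 7^2. Bump = 64. G_5 = 63.

64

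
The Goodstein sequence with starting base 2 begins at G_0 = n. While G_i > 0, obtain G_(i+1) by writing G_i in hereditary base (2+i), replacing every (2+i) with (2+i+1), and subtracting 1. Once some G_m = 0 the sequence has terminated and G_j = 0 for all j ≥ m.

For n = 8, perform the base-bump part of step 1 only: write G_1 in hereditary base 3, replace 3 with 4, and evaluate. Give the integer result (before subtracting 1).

554

(0) 8|_2 = 2^(2 + 1) ↦ 3^(3 + 1)|_3 = 81 ⇒ 80
(1) 80|_3 = 2·3^3 + 2·3^2 + 2·3 + 2 ↦ 2·4^4 + 2·4^2 + 2·4 + 2|_4 = 554 ⇒ 553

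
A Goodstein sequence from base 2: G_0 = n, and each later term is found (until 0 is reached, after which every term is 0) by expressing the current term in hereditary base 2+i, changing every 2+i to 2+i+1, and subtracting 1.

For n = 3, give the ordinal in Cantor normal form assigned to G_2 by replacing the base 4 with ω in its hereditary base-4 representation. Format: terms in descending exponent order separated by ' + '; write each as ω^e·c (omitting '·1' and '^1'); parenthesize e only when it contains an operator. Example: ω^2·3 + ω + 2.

[0] 3 ≡ 2 + 1 (base 2). Lift 3: 4. −1: 3.
[1] 3 ≡ 3 (base 3). Lift 4: 4. −1: 3.
[2] 3 ≡ 3 (base 4). Lift 5: 3. −1: 2.

3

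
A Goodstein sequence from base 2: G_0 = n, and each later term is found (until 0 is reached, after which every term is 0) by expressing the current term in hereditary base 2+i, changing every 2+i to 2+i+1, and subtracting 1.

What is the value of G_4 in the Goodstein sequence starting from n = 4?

(0) 4|_2 = 2^2 ↦ 3^3|_3 = 27 ⇒ 26
(1) 26|_3 = 2·3^2 + 2·3 + 2 ↦ 2·4^2 + 2·4 + 2|_4 = 42 ⇒ 41
(2) 41|_4 = 2·4^2 + 2·4 + 1 ↦ 2·5^2 + 2·5 + 1|_5 = 61 ⇒ 60
(3) 60|_5 = 2·5^2 + 2·5 ↦ 2·6^2 + 2·6|_6 = 84 ⇒ 83
(4) 83|_6 = 2·6^2 + 6 + 5 ↦ 2·7^2 + 7 + 5|_7 = 110 ⇒ 109

83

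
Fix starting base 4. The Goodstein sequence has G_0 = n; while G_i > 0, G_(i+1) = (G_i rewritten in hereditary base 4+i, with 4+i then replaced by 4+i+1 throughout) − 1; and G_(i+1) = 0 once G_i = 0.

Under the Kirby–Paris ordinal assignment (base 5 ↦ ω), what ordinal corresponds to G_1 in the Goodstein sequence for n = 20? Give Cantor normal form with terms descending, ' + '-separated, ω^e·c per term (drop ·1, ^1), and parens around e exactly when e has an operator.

ω^2 + 4

20 —HB4→ 4^2 + 4 —bump→ 5^2 + 5 = 30 —(−1)→ 29
29 —HB5→ 5^2 + 4 —bump→ 6^2 + 4 = 40 —(−1)→ 39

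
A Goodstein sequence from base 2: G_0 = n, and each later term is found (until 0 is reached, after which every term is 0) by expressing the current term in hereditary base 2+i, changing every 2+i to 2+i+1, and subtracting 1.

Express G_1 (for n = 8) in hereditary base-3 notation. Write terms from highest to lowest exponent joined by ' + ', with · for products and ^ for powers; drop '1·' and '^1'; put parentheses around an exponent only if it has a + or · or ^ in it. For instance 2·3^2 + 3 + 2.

2·3^3 + 2·3^2 + 2·3 + 2

(0) 8|_2 = 2^(2 + 1) ↦ 3^(3 + 1)|_3 = 81 ⇒ 80
(1) 80|_3 = 2·3^3 + 2·3^2 + 2·3 + 2 ↦ 2·4^4 + 2·4^2 + 2·4 + 2|_4 = 554 ⇒ 553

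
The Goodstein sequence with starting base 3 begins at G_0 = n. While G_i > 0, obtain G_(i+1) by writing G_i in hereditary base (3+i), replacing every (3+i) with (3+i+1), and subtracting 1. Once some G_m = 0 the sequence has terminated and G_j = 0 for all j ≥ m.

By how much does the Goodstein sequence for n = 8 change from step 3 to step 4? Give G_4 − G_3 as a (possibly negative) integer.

0

i=0: 8 = 2·3 + 2 (b=3); 3→4: 2·4 + 2 = 10; 10−1 = 9
i=1: 9 = 2·4 + 1 (b=4); 4→5: 2·5 + 1 = 11; 11−1 = 10
i=2: 10 = 2·5 (b=5); 5→6: 2·6 = 12; 12−1 = 11
i=3: 11 = 6 + 5 (b=6); 6→7: 7 + 5 = 12; 12−1 = 11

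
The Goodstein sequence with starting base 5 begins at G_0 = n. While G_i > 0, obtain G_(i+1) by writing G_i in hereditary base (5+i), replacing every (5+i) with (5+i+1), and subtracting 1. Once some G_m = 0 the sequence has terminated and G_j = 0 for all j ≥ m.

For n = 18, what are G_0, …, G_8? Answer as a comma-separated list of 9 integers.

step 0: 18 = 3·5 + 3; sub 6 for 5: 3·6 + 3; = 21; G_1 = 21−1 = 20
step 1: 20 = 3·6 + 2; sub 7 for 6: 3·7 + 2; = 23; G_2 = 23−1 = 22
step 2: 22 = 3·7 + 1; sub 8 for 7: 3·8 + 1; = 25; G_3 = 25−1 = 24
step 3: 24 = 3·8; sub 9 for 8: 3·9; = 27; G_4 = 27−1 = 26
step 4: 26 = 2·9 + 8; sub 10 for 9: 2·10 + 8; = 28; G_5 = 28−1 = 27
step 5: 27 = 2·10 + 7; sub 11 for 10: 2·11 + 7; = 29; G_6 = 29−1 = 28
step 6: 28 = 2·11 + 6; sub 12 for 11: 2·12 + 6; = 30; G_7 = 30−1 = 29
step 7: 29 = 2·12 + 5; sub 13 for 12: 2·13 + 5; = 31; G_8 = 31−1 = 30

18, 20, 22, 24, 26, 27, 28, 29, 30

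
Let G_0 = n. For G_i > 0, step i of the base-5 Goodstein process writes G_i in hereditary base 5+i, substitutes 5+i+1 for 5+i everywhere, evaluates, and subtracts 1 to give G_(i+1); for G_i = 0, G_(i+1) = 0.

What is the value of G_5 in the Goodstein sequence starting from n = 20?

31

G_0=20  [base 5] 4·5  →[5↦6]→  4·6 = 24  −1 ⇒ G_1=23
G_1=23  [base 6] 3·6 + 5  →[6↦7]→  3·7 + 5 = 26  −1 ⇒ G_2=25
G_2=25  [base 7] 3·7 + 4  →[7↦8]→  3·8 + 4 = 28  −1 ⇒ G_3=27
G_3=27  [base 8] 3·8 + 3  →[8↦9]→  3·9 + 3 = 30  −1 ⇒ G_4=29
G_4=29  [base 9] 3·9 + 2  →[9↦10]→  3·10 + 2 = 32  −1 ⇒ G_5=31
G_5=31  [base 10] 3·10 + 1  →[10↦11]→  3·11 + 1 = 34  −1 ⇒ G_6=33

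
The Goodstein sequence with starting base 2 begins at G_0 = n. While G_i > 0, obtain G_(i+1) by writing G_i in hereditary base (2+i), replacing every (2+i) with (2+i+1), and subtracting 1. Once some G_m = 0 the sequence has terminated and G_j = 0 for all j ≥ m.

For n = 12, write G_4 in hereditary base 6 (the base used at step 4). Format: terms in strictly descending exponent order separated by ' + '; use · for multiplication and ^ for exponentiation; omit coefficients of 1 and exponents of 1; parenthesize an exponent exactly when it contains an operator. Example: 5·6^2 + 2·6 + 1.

base 2: 12 = 2^(2 + 1) + 2^2; at 3: 3^(3 + 1) + 3^3 = 108; next = 107
base 3: 107 = 3^(3 + 1) + 2·3^2 + 2·3 + 2; at 4: 4^(4 + 1) + 2·4^2 + 2·4 + 2 = 1066; next = 1065
base 4: 1065 = 4^(4 + 1) + 2·4^2 + 2·4 + 1; at 5: 5^(5 + 1) + 2·5^2 + 2·5 + 1 = 15686; next = 15685
base 5: 15685 = 5^(5 + 1) + 2·5^2 + 2·5; at 6: 6^(6 + 1) + 2·6^2 + 2·6 = 280020; next = 280019
base 6: 280019 = 6^(6 + 1) + 2·6^2 + 6 + 5; at 7: 7^(7 + 1) + 2·7^2 + 7 + 5 = 5764911; next = 5764910

6^(6 + 1) + 2·6^2 + 6 + 5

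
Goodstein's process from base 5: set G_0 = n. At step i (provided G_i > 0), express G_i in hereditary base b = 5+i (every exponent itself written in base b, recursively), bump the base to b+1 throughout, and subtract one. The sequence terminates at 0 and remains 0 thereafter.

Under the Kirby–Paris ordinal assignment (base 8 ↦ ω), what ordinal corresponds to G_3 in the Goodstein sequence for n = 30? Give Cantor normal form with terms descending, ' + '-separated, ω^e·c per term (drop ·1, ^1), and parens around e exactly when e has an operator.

(0) 30|_5 = 5^2 + 5 ↦ 6^2 + 6|_6 = 42 ⇒ 41
(1) 41|_6 = 6^2 + 5 ↦ 7^2 + 5|_7 = 54 ⇒ 53
(2) 53|_7 = 7^2 + 4 ↦ 8^2 + 4|_8 = 68 ⇒ 67

ω^2 + 3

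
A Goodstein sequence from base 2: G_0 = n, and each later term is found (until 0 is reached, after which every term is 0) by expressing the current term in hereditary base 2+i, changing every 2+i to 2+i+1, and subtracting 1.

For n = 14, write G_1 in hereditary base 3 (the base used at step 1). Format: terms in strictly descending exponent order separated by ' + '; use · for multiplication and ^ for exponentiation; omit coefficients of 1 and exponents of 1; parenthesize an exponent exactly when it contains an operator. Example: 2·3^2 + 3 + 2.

3^(3 + 1) + 3^3 + 2

[0] 14 ≡ 2^(2 + 1) + 2^2 + 2 (base 2). Lift 3: 111. −1: 110.
[1] 110 ≡ 3^(3 + 1) + 3^3 + 2 (base 3). Lift 4: 1282. −1: 1281.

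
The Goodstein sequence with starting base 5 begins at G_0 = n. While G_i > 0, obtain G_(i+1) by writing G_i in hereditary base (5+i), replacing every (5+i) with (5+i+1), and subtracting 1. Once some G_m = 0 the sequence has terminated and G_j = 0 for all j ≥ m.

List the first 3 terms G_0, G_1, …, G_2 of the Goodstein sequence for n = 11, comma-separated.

11, 12, 13

[0] 11 ≡ 2·5 + 1 (base 5). Lift 6: 13. −1: 12.
[1] 12 ≡ 2·6 (base 6). Lift 7: 14. −1: 13.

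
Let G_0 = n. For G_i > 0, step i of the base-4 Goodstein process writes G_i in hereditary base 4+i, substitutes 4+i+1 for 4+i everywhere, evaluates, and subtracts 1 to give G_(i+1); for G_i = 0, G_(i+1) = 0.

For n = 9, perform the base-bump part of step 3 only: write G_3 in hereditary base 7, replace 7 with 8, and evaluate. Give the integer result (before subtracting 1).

G_0 = 9. HB_4(9) = 2·4 + 1. Bump = 11. G_1 = 10.
G_1 = 10. HB_5(10) = 2·5. Bump = 12. G_2 = 11.
G_2 = 11. HB_6(11) = 6 + 5. Bump = 12. G_3 = 11.
G_3 = 11. HB_7(11) = 7 + 4. Bump = 12. G_4 = 11.

12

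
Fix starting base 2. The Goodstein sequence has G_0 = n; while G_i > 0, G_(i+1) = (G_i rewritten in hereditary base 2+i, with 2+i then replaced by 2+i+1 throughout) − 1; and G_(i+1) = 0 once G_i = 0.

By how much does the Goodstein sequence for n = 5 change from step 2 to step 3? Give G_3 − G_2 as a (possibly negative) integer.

212

step 0: 5 = 2^2 + 1; sub 3 for 2: 3^3 + 1; = 28; G_1 = 28−1 = 27
step 1: 27 = 3^3; sub 4 for 3: 4^4; = 256; G_2 = 256−1 = 255
step 2: 255 = 3·4^3 + 3·4^2 + 3·4 + 3; sub 5 for 4: 3·5^3 + 3·5^2 + 3·5 + 3; = 468; G_3 = 468−1 = 467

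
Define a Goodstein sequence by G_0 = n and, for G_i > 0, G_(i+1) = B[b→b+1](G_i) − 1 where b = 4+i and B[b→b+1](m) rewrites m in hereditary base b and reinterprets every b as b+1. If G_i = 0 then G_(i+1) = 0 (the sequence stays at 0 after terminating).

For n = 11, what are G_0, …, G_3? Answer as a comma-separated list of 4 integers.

11, 12, 13, 14

(0) 11|_4 = 2·4 + 3 ↦ 2·5 + 3|_5 = 13 ⇒ 12
(1) 12|_5 = 2·5 + 2 ↦ 2·6 + 2|_6 = 14 ⇒ 13
(2) 13|_6 = 2·6 + 1 ↦ 2·7 + 1|_7 = 15 ⇒ 14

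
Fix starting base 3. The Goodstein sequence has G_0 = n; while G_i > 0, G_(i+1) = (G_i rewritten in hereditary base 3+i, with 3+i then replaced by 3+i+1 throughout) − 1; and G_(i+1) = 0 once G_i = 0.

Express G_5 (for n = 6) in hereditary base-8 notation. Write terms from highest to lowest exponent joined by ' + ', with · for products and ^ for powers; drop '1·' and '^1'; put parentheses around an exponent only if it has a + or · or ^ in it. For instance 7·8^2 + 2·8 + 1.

base 3: 6 = 2·3; at 4: 2·4 = 8; next = 7
base 4: 7 = 4 + 3; at 5: 5 + 3 = 8; next = 7
base 5: 7 = 5 + 2; at 6: 6 + 2 = 8; next = 7
base 6: 7 = 6 + 1; at 7: 7 + 1 = 8; next = 7
base 7: 7 = 7; at 8: 8 = 8; next = 7
base 8: 7 = 7; at 9: 7 = 7; next = 6

7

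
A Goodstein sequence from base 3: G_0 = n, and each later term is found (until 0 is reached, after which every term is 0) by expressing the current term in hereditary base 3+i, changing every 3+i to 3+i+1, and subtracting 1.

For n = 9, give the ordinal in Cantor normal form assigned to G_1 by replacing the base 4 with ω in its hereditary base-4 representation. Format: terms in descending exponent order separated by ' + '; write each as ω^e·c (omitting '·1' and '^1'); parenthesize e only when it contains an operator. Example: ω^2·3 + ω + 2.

G_0 = 9. HB_3(9) = 3^2. Bump = 16. G_1 = 15.
G_1 = 15. HB_4(15) = 3·4 + 3. Bump = 18. G_2 = 17.

ω·3 + 3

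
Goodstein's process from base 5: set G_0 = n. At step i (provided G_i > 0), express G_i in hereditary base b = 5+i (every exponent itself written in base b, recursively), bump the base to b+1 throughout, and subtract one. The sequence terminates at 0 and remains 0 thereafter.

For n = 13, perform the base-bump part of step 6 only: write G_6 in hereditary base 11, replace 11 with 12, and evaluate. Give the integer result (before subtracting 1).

G_0 = 13. HB_5(13) = 2·5 + 3. Bump = 15. G_1 = 14.
G_1 = 14. HB_6(14) = 2·6 + 2. Bump = 16. G_2 = 15.
G_2 = 15. HB_7(15) = 2·7 + 1. Bump = 17. G_3 = 16.
G_3 = 16. HB_8(16) = 2·8. Bump = 18. G_4 = 17.
G_4 = 17. HB_9(17) = 9 + 8. Bump = 18. G_5 = 17.
G_5 = 17. HB_10(17) = 10 + 7. Bump = 18. G_6 = 17.

18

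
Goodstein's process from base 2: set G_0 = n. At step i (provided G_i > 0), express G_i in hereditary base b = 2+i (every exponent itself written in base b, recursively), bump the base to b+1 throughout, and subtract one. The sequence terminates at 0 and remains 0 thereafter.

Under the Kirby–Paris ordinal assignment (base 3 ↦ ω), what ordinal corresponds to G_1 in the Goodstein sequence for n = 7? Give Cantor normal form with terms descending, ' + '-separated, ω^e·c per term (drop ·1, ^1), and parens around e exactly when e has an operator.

ω^ω + ω

base 2: 7 = 2^2 + 2 + 1; at 3: 3^3 + 3 + 1 = 31; next = 30
base 3: 30 = 3^3 + 3; at 4: 4^4 + 4 = 260; next = 259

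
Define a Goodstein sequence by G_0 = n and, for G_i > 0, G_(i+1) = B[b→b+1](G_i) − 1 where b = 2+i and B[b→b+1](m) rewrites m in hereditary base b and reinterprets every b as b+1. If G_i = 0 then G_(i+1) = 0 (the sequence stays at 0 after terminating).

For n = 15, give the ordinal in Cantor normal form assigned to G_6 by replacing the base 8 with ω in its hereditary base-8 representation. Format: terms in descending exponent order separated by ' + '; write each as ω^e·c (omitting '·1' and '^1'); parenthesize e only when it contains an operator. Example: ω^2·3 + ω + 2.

[0] 15 ≡ 2^(2 + 1) + 2^2 + 2 + 1 (base 2). Lift 3: 112. −1: 111.
[1] 111 ≡ 3^(3 + 1) + 3^3 + 3 (base 3). Lift 4: 1284. −1: 1283.
[2] 1283 ≡ 4^(4 + 1) + 4^4 + 3 (base 4). Lift 5: 18753. −1: 18752.
[3] 18752 ≡ 5^(5 + 1) + 5^5 + 2 (base 5). Lift 6: 326594. −1: 326593.
[4] 326593 ≡ 6^(6 + 1) + 6^6 + 1 (base 6). Lift 7: 6588345. −1: 6588344.
[5] 6588344 ≡ 7^(7 + 1) + 7^7 (base 7). Lift 8: 150994944. −1: 150994943.
[6] 150994943 ≡ 8^(8 + 1) + 7·8^7 + 7·8^6 + 7·8^5 + 7·8^4 + 7·8^3 + 7·8^2 + 7·8 + 7 (base 8). Lift 9: 3524450281. −1: 3524450280.

ω^(ω + 1) + ω^7·7 + ω^6·7 + ω^5·7 + ω^4·7 + ω^3·7 + ω^2·7 + ω·7 + 7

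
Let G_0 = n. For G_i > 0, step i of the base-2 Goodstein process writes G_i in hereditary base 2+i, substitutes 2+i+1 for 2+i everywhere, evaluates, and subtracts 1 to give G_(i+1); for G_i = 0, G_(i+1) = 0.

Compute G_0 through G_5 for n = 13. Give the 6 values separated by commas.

13, 108, 1279, 16092, 280711, 5765998

(0) 13|_2 = 2^(2 + 1) + 2^2 + 1 ↦ 3^(3 + 1) + 3^3 + 1|_3 = 109 ⇒ 108
(1) 108|_3 = 3^(3 + 1) + 3^3 ↦ 4^(4 + 1) + 4^4|_4 = 1280 ⇒ 1279
(2) 1279|_4 = 4^(4 + 1) + 3·4^3 + 3·4^2 + 3·4 + 3 ↦ 5^(5 + 1) + 3·5^3 + 3·5^2 + 3·5 + 3|_5 = 16093 ⇒ 16092
(3) 16092|_5 = 5^(5 + 1) + 3·5^3 + 3·5^2 + 3·5 + 2 ↦ 6^(6 + 1) + 3·6^3 + 3·6^2 + 3·6 + 2|_6 = 280712 ⇒ 280711
(4) 280711|_6 = 6^(6 + 1) + 3·6^3 + 3·6^2 + 3·6 + 1 ↦ 7^(7 + 1) + 3·7^3 + 3·7^2 + 3·7 + 1|_7 = 5765999 ⇒ 5765998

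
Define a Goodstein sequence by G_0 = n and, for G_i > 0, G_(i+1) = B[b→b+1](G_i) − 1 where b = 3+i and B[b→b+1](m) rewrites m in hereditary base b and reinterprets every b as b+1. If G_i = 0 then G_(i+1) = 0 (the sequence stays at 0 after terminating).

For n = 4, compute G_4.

4 —HB3→ 3 + 1 —bump→ 4 + 1 = 5 —(−1)→ 4
4 —HB4→ 4 —bump→ 5 = 5 —(−1)→ 4
4 —HB5→ 4 —bump→ 4 = 4 —(−1)→ 3
3 —HB6→ 3 —bump→ 3 = 3 —(−1)→ 2
2 —HB7→ 2 —bump→ 2 = 2 —(−1)→ 1

2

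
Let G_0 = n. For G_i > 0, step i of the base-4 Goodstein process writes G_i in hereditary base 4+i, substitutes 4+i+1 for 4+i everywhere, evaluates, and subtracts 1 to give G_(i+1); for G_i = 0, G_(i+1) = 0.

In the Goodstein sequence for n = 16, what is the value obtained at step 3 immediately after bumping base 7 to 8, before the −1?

34

16 —HB4→ 4^2 —bump→ 5^2 = 25 —(−1)→ 24
24 —HB5→ 4·5 + 4 —bump→ 4·6 + 4 = 28 —(−1)→ 27
27 —HB6→ 4·6 + 3 —bump→ 4·7 + 3 = 31 —(−1)→ 30
30 —HB7→ 4·7 + 2 —bump→ 4·8 + 2 = 34 —(−1)→ 33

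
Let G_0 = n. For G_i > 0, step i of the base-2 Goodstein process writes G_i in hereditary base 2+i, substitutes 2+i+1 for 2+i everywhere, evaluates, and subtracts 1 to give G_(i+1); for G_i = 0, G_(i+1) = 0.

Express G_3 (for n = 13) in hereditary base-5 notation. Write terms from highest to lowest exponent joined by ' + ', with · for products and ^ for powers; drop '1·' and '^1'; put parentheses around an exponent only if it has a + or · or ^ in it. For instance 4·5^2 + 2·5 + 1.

13 —HB2→ 2^(2 + 1) + 2^2 + 1 —bump→ 3^(3 + 1) + 3^3 + 1 = 109 —(−1)→ 108
108 —HB3→ 3^(3 + 1) + 3^3 —bump→ 4^(4 + 1) + 4^4 = 1280 —(−1)→ 1279
1279 —HB4→ 4^(4 + 1) + 3·4^3 + 3·4^2 + 3·4 + 3 —bump→ 5^(5 + 1) + 3·5^3 + 3·5^2 + 3·5 + 3 = 16093 —(−1)→ 16092

5^(5 + 1) + 3·5^3 + 3·5^2 + 3·5 + 2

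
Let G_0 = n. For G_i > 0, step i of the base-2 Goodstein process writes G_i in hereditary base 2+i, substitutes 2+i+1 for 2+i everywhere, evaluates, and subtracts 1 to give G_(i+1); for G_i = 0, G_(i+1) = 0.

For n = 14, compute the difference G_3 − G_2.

17469

G_0 = 14. HB_2(14) = 2^(2 + 1) + 2^2 + 2. Bump = 111. G_1 = 110.
G_1 = 110. HB_3(110) = 3^(3 + 1) + 3^3 + 2. Bump = 1282. G_2 = 1281.
G_2 = 1281. HB_4(1281) = 4^(4 + 1) + 4^4 + 1. Bump = 18751. G_3 = 18750.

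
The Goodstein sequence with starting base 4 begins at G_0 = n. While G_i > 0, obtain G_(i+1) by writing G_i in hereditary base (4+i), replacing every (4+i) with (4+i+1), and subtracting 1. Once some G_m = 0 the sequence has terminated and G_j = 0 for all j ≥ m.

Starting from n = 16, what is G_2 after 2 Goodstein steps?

base 4: 16 = 4^2; at 5: 5^2 = 25; next = 24
base 5: 24 = 4·5 + 4; at 6: 4·6 + 4 = 28; next = 27
base 6: 27 = 4·6 + 3; at 7: 4·7 + 3 = 31; next = 30

27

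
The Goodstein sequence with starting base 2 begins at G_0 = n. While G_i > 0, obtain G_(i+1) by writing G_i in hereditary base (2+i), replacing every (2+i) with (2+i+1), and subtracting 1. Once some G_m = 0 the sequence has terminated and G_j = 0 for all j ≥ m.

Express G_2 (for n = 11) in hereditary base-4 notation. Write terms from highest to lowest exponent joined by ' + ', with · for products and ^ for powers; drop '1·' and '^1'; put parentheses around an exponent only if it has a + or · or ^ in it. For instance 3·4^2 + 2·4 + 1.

4^(4 + 1) + 3

G_0=11  [base 2] 2^(2 + 1) + 2 + 1  →[2↦3]→  3^(3 + 1) + 3 + 1 = 85  −1 ⇒ G_1=84
G_1=84  [base 3] 3^(3 + 1) + 3  →[3↦4]→  4^(4 + 1) + 4 = 1028  −1 ⇒ G_2=1027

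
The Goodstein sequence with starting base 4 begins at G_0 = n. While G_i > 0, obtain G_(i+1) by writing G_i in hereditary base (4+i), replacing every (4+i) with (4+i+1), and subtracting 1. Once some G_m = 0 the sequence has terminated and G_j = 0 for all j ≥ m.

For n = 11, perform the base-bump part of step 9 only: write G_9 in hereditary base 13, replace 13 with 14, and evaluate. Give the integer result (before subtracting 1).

16

G_0 = 11. HB_4(11) = 2·4 + 3. Bump = 13. G_1 = 12.
G_1 = 12. HB_5(12) = 2·5 + 2. Bump = 14. G_2 = 13.
G_2 = 13. HB_6(13) = 2·6 + 1. Bump = 15. G_3 = 14.
G_3 = 14. HB_7(14) = 2·7. Bump = 16. G_4 = 15.
G_4 = 15. HB_8(15) = 8 + 7. Bump = 16. G_5 = 15.
G_5 = 15. HB_9(15) = 9 + 6. Bump = 16. G_6 = 15.
G_6 = 15. HB_10(15) = 10 + 5. Bump = 16. G_7 = 15.
G_7 = 15. HB_11(15) = 11 + 4. Bump = 16. G_8 = 15.
G_8 = 15. HB_12(15) = 12 + 3. Bump = 16. G_9 = 15.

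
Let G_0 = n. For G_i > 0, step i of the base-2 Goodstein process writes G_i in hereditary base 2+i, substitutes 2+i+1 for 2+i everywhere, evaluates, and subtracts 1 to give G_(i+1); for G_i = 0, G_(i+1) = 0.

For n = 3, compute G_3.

2

G_0 = 3. HB_2(3) = 2 + 1. Bump = 4. G_1 = 3.
G_1 = 3. HB_3(3) = 3. Bump = 4. G_2 = 3.
G_2 = 3. HB_4(3) = 3. Bump = 3. G_3 = 2.
G_3 = 2. HB_5(2) = 2. Bump = 2. G_4 = 1.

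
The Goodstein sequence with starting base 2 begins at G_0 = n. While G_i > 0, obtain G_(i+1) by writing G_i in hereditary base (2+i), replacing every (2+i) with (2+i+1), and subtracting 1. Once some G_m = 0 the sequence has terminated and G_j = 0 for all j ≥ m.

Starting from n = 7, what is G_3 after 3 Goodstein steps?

G_0 = 7. HB_2(7) = 2^2 + 2 + 1. Bump = 31. G_1 = 30.
G_1 = 30. HB_3(30) = 3^3 + 3. Bump = 260. G_2 = 259.
G_2 = 259. HB_4(259) = 4^4 + 3. Bump = 3128. G_3 = 3127.
G_3 = 3127. HB_5(3127) = 5^5 + 2. Bump = 46658. G_4 = 46657.

3127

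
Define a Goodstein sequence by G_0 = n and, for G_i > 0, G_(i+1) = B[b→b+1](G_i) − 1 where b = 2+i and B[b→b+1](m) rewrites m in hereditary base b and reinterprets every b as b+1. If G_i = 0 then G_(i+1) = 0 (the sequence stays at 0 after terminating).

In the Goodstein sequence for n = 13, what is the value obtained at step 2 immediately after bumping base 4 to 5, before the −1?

G_0=13  [base 2] 2^(2 + 1) + 2^2 + 1  →[2↦3]→  3^(3 + 1) + 3^3 + 1 = 109  −1 ⇒ G_1=108
G_1=108  [base 3] 3^(3 + 1) + 3^3  →[3↦4]→  4^(4 + 1) + 4^4 = 1280  −1 ⇒ G_2=1279
G_2=1279  [base 4] 4^(4 + 1) + 3·4^3 + 3·4^2 + 3·4 + 3  →[4↦5]→  5^(5 + 1) + 3·5^3 + 3·5^2 + 3·5 + 3 = 16093  −1 ⇒ G_3=16092

16093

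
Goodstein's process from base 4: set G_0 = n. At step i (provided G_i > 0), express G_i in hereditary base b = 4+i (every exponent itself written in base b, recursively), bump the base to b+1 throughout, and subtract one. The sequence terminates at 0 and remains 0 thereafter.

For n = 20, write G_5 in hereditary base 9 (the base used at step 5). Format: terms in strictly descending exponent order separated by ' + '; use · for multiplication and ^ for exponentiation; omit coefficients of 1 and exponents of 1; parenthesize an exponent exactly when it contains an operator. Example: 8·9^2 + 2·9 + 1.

G_0=20  [base 4] 4^2 + 4  →[4↦5]→  5^2 + 5 = 30  −1 ⇒ G_1=29
G_1=29  [base 5] 5^2 + 4  →[5↦6]→  6^2 + 4 = 40  −1 ⇒ G_2=39
G_2=39  [base 6] 6^2 + 3  →[6↦7]→  7^2 + 3 = 52  −1 ⇒ G_3=51
G_3=51  [base 7] 7^2 + 2  →[7↦8]→  8^2 + 2 = 66  −1 ⇒ G_4=65
G_4=65  [base 8] 8^2 + 1  →[8↦9]→  9^2 + 1 = 82  −1 ⇒ G_5=81
G_5=81  [base 9] 9^2  →[9↦10]→  10^2 = 100  −1 ⇒ G_6=99

9^2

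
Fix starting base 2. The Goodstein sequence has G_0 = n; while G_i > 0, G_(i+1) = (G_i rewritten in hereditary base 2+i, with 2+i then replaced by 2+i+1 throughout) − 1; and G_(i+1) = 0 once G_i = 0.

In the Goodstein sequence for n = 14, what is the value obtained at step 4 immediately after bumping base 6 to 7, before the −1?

i=0: 14 = 2^(2 + 1) + 2^2 + 2 (b=2); 2→3: 3^(3 + 1) + 3^3 + 3 = 111; 111−1 = 110
i=1: 110 = 3^(3 + 1) + 3^3 + 2 (b=3); 3→4: 4^(4 + 1) + 4^4 + 2 = 1282; 1282−1 = 1281
i=2: 1281 = 4^(4 + 1) + 4^4 + 1 (b=4); 4→5: 5^(5 + 1) + 5^5 + 1 = 18751; 18751−1 = 18750
i=3: 18750 = 5^(5 + 1) + 5^5 (b=5); 5→6: 6^(6 + 1) + 6^6 = 326592; 326592−1 = 326591
i=4: 326591 = 6^(6 + 1) + 5·6^5 + 5·6^4 + 5·6^3 + 5·6^2 + 5·6 + 5 (b=6); 6→7: 7^(7 + 1) + 5·7^5 + 5·7^4 + 5·7^3 + 5·7^2 + 5·7 + 5 = 5862841; 5862841−1 = 5862840

5862841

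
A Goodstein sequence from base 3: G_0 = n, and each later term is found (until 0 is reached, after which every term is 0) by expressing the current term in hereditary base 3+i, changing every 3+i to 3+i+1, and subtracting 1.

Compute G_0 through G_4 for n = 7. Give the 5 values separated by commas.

7, 8, 9, 9, 9

G_0=7  [base 3] 2·3 + 1  →[3↦4]→  2·4 + 1 = 9  −1 ⇒ G_1=8
G_1=8  [base 4] 2·4  →[4↦5]→  2·5 = 10  −1 ⇒ G_2=9
G_2=9  [base 5] 5 + 4  →[5↦6]→  6 + 4 = 10  −1 ⇒ G_3=9
G_3=9  [base 6] 6 + 3  →[6↦7]→  7 + 3 = 10  −1 ⇒ G_4=9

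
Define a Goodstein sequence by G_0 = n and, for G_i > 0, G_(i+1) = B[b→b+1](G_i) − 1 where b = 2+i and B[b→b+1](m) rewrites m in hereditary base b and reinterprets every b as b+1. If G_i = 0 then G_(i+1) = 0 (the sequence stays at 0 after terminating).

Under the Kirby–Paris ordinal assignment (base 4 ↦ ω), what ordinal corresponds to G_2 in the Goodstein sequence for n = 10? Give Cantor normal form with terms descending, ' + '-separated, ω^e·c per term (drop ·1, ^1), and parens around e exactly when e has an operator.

ω^(ω + 1) + 1

(0) 10|_2 = 2^(2 + 1) + 2 ↦ 3^(3 + 1) + 3|_3 = 84 ⇒ 83
(1) 83|_3 = 3^(3 + 1) + 2 ↦ 4^(4 + 1) + 2|_4 = 1026 ⇒ 1025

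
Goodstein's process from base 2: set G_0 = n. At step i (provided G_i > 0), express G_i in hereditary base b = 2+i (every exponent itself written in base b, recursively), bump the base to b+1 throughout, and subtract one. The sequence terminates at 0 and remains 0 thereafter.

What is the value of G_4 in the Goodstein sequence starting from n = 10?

279935

(0) 10|_2 = 2^(2 + 1) + 2 ↦ 3^(3 + 1) + 3|_3 = 84 ⇒ 83
(1) 83|_3 = 3^(3 + 1) + 2 ↦ 4^(4 + 1) + 2|_4 = 1026 ⇒ 1025
(2) 1025|_4 = 4^(4 + 1) + 1 ↦ 5^(5 + 1) + 1|_5 = 15626 ⇒ 15625
(3) 15625|_5 = 5^(5 + 1) ↦ 6^(6 + 1)|_6 = 279936 ⇒ 279935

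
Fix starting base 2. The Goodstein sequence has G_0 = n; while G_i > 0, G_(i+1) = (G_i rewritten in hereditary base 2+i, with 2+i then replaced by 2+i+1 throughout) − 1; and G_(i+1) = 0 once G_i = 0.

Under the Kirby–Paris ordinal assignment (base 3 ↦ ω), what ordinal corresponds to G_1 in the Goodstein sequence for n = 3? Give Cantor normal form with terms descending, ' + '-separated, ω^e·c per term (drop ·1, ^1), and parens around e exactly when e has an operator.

i=0: 3 = 2 + 1 (b=2); 2→3: 3 + 1 = 4; 4−1 = 3
i=1: 3 = 3 (b=3); 3→4: 4 = 4; 4−1 = 3

ω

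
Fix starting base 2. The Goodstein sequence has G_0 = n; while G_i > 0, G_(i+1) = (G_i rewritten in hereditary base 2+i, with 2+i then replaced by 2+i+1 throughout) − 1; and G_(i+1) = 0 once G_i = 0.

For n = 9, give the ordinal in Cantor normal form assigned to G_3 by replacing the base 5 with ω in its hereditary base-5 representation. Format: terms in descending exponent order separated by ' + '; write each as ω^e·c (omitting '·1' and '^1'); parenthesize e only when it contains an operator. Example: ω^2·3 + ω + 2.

9 —HB2→ 2^(2 + 1) + 1 —bump→ 3^(3 + 1) + 1 = 82 —(−1)→ 81
81 —HB3→ 3^(3 + 1) —bump→ 4^(4 + 1) = 1024 —(−1)→ 1023
1023 —HB4→ 3·4^4 + 3·4^3 + 3·4^2 + 3·4 + 3 —bump→ 3·5^5 + 3·5^3 + 3·5^2 + 3·5 + 3 = 9843 —(−1)→ 9842
9842 —HB5→ 3·5^5 + 3·5^3 + 3·5^2 + 3·5 + 2 —bump→ 3·6^6 + 3·6^3 + 3·6^2 + 3·6 + 2 = 140744 —(−1)→ 140743

ω^ω·3 + ω^3·3 + ω^2·3 + ω·3 + 2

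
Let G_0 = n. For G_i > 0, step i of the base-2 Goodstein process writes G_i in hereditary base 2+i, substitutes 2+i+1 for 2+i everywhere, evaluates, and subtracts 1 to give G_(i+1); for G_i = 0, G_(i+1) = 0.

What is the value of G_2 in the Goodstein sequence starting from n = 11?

1027

(0) 11|_2 = 2^(2 + 1) + 2 + 1 ↦ 3^(3 + 1) + 3 + 1|_3 = 85 ⇒ 84
(1) 84|_3 = 3^(3 + 1) + 3 ↦ 4^(4 + 1) + 4|_4 = 1028 ⇒ 1027
(2) 1027|_4 = 4^(4 + 1) + 3 ↦ 5^(5 + 1) + 3|_5 = 15628 ⇒ 15627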